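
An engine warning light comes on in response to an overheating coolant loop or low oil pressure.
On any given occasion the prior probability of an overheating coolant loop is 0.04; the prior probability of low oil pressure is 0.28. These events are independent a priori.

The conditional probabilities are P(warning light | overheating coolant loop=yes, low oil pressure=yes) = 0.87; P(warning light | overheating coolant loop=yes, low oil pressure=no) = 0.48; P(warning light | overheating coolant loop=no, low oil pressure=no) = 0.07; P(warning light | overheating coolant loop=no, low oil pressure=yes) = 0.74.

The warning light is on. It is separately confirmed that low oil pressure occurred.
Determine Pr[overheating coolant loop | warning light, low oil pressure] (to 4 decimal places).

Weight on overheating coolant loop=true, given the evidence: 0.87·0.04 = 0.034800
Normalizer over all consistent configurations: 0.74·0.96 + 0.87·0.04 = 0.745200
P(overheating coolant loop | warning light, low oil pressure) = 0.034800/0.745200 ≈ 0.0467

Pr[overheating coolant loop | warning light, low oil pressure] ≈ 0.0467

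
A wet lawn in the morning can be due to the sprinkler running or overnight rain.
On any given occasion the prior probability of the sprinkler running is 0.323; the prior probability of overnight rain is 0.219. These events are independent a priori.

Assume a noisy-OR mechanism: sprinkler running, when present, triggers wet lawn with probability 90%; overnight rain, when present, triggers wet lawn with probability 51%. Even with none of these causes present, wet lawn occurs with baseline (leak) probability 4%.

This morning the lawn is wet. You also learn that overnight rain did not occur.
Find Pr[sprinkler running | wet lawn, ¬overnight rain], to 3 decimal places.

Under noisy-OR, P(wet lawn | causes) = 1 − (1−0.04)·∏(1−qᵢ) over the active causes.
P(wet lawn | ¬overnight rain) = 0.04*0.677 + 0.904*0.323 = 0.027080 + 0.291992 = 0.319072
Restricting to configurations with sprinkler running present: 0.904*0.323 = 0.291992.
So P(sprinkler running | wet lawn, ¬overnight rain) = 0.291992/0.319072 ≈ 0.915.

Pr[sprinkler running | wet lawn, ¬overnight rain] ≈ 0.915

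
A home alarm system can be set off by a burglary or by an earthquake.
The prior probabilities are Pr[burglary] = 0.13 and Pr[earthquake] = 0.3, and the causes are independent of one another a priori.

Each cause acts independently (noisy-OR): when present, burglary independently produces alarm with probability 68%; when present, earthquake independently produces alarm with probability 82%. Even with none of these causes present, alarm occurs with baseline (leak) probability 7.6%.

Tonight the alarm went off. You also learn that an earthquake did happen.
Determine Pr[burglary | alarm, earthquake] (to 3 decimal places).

Under noisy-OR, P(alarm | causes) = 1 − (1−0.076)·∏(1−qᵢ) over the active causes.
P(alarm | earthquake) = 0.83368·0.87 + 0.946778·0.13 = 0.725302 + 0.123081 = 0.848383
Of this, 0.123081 comes from 0.946778·0.13 (the burglary=true cases).
So P(burglary | alarm, earthquake) = 0.123081/0.848383 ≈ 0.145.

Pr[burglary | alarm, earthquake] ≈ 0.145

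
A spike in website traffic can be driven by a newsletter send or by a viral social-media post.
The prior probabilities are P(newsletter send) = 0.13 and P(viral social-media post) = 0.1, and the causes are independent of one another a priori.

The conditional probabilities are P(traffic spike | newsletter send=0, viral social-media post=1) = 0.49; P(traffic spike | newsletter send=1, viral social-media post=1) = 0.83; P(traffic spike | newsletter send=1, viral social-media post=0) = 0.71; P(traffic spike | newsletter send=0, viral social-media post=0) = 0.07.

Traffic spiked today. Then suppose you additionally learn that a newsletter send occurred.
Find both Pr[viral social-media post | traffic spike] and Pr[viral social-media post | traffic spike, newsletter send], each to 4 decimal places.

For the numerator, keep only viral social-media post=true terms: 0.042630 + 0.010790 = 0.053420
Denominator P(traffic spike): 0.07×0.87×0.9 + 0.49×0.87×0.1 + 0.71×0.13×0.9 + 0.83×0.13×0.1 = 0.191300
Posterior = 0.053420 / 0.191300 ≈ 0.2792

With the extra evidence:
By total probability over both values of viral social-media post:
  P(traffic spike | newsletter send) = 0.71×0.9 + 0.83×0.1
        = 0.639000 + 0.083000 = 0.722000
Keeping only the viral social-media post-present terms gives 0.083000, so
  P(viral social-media post | traffic spike, newsletter send) = 0.083000 / 0.722000 ≈ 0.1150

Pr[viral social-media post | traffic spike] ≈ 0.2792; Pr[viral social-media post | traffic spike, newsletter send] ≈ 0.1150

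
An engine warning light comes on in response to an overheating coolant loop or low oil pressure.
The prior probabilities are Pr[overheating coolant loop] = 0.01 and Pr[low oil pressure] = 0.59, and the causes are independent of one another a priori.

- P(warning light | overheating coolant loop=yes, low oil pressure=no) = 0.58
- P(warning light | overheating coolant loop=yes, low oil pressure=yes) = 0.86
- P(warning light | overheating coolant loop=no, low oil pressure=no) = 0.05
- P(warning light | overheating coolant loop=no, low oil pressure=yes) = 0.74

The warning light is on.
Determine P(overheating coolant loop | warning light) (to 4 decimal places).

P(overheating coolant loop | warning light) ≈ 0.0162

Enumerate the 4 (overheating coolant loop, low oil pressure) configurations and weight by the priors:
  P(warning light) = 0.05·0.99·0.41 + 0.74·0.99·0.59 + 0.58·0.01·0.41 + 0.86·0.01·0.59
        = 0.020295 + 0.432234 + 0.002378 + 0.005074 = 0.459981
The terms with overheating coolant loop present sum to 0.007452, so
  P(overheating coolant loop | warning light) = 0.007452 / 0.459981 ≈ 0.0162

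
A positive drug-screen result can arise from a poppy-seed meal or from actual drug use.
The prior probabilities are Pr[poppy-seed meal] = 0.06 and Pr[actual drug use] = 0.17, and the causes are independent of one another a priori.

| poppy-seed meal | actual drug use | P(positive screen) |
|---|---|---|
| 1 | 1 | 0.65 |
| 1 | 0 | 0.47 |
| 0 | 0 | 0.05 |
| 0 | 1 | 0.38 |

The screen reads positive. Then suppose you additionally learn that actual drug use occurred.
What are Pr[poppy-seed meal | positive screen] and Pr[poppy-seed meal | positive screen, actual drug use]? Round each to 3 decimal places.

Pr[poppy-seed meal | positive screen] ≈ 0.231; Pr[poppy-seed meal | positive screen, actual drug use] ≈ 0.098

For the numerator, keep only poppy-seed meal=true terms: 0.023406 + 0.006630 = 0.030036
Denominator P(positive screen): 0.05×0.94×0.83 + 0.38×0.94×0.17 + 0.47×0.06×0.83 + 0.65×0.06×0.17 = 0.129770
P(poppy-seed meal | positive screen) = 0.030036/0.129770 ≈ 0.231

Now also conditioning on actual drug use=true:
Numerator (weight on configurations with poppy-seed meal): 0.65×0.06 = 0.039000
The normalizing constant is 0.38×0.94 + 0.65×0.06 = 0.396200
Posterior = 0.039000 / 0.396200 ≈ 0.098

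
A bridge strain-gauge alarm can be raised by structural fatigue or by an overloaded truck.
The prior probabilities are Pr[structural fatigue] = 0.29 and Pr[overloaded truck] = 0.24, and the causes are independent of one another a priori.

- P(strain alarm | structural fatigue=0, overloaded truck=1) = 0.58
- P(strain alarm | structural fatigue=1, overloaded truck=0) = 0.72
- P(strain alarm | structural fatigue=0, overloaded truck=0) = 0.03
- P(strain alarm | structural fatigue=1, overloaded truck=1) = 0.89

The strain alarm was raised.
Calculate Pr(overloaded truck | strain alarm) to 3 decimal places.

Pr(overloaded truck | strain alarm) ≈ 0.479

Enumerate the 4 (structural fatigue, overloaded truck) configurations and weight by the priors:
  P(strain alarm) = 0.03*0.71*0.76 + 0.58*0.71*0.24 + 0.72*0.29*0.76 + 0.89*0.29*0.24
        = 0.016188 + 0.098832 + 0.158688 + 0.061944 = 0.335652
Configurations with overloaded truck contribute 0.160776, so
  P(overloaded truck | strain alarm) = 0.160776 / 0.335652 ≈ 0.479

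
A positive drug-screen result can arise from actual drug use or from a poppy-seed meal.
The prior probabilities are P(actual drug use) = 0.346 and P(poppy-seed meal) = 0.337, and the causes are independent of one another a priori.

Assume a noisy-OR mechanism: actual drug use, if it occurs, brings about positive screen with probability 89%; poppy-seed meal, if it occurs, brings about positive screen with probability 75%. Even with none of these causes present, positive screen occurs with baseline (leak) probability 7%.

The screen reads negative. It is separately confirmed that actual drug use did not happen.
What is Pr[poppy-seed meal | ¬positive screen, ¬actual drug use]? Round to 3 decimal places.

Under noisy-OR, P(positive screen | causes) = 1 − (1−0.07)·∏(1−qᵢ) over the active causes.
Weight on poppy-seed meal=true, given the evidence: 0.2325*0.337 = 0.078353
The normalizing constant is 0.93*0.663 + 0.2325*0.337 = 0.694943
P(poppy-seed meal | ¬positive screen, ¬actual drug use) = 0.078353/0.694943 ≈ 0.113

Pr[poppy-seed meal | ¬positive screen, ¬actual drug use] ≈ 0.113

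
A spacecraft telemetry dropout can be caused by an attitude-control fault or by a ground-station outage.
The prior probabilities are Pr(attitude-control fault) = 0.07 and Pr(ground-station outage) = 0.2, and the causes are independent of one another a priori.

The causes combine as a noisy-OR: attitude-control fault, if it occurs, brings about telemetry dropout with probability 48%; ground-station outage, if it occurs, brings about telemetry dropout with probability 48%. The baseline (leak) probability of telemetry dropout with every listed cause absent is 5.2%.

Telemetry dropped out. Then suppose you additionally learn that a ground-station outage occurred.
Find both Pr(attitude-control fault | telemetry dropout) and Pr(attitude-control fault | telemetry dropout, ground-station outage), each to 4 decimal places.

Under noisy-OR, P(telemetry dropout | causes) = 1 − (1−0.052)·∏(1−qᵢ) over the active causes.
Numerator (weight on configurations with attitude-control fault): 0.028394 + 0.010411 = 0.038805
Normalizer over all consistent configurations: 0.052*0.93*0.8 + 0.50704*0.93*0.2 + 0.50704*0.07*0.8 + 0.743661*0.07*0.2 = 0.171802
Posterior = 0.038805 / 0.171802 ≈ 0.2259

With the extra evidence:
P(telemetry dropout | ground-station outage) = 0.50704*0.93 + 0.743661*0.07 = 0.471547 + 0.052056 = 0.523603
The attitude-control fault-present share is 0.743661*0.07 = 0.052056.
Hence the posterior is 0.052056/0.523603 ≈ 0.0994.

Pr(attitude-control fault | telemetry dropout) ≈ 0.2259; Pr(attitude-control fault | telemetry dropout, ground-station outage) ≈ 0.0994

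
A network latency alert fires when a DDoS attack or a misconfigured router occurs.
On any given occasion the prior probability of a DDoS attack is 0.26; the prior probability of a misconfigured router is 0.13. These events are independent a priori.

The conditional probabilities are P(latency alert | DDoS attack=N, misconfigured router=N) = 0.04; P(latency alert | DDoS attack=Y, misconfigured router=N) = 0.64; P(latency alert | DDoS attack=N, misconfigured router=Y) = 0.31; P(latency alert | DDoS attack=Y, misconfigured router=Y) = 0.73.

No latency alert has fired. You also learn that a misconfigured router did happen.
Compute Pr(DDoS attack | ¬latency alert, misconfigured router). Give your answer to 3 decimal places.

Pr(DDoS attack | ¬latency alert, misconfigured router) ≈ 0.121

P(¬latency alert | misconfigured router) = 0.69·0.74 + 0.27·0.26 = 0.510600 + 0.070200 = 0.580800
The DDoS attack-present share is 0.27·0.26 = 0.070200.
So P(DDoS attack | ¬latency alert, misconfigured router) = 0.070200/0.580800 ≈ 0.121.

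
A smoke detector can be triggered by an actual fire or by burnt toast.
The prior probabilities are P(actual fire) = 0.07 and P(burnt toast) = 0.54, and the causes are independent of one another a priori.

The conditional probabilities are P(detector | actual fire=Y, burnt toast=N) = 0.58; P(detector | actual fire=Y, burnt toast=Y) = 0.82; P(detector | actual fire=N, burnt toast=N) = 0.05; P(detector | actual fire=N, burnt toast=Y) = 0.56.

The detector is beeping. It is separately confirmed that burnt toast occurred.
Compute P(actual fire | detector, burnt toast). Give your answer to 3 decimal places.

By total probability over both values of actual fire:
  P(detector | burnt toast) = 0.56*0.93 + 0.82*0.07
        = 0.520800 + 0.057400 = 0.578200
The terms with actual fire present sum to 0.057400, so
  P(actual fire | detector, burnt toast) = 0.057400 / 0.578200 ≈ 0.099

P(actual fire | detector, burnt toast) ≈ 0.099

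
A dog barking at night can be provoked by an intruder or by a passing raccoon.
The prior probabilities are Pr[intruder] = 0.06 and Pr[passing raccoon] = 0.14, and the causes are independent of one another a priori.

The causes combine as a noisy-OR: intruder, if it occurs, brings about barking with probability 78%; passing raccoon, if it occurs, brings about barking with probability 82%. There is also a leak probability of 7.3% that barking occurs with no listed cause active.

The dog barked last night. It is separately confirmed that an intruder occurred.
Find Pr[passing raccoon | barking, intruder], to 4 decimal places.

Under noisy-OR, P(barking | causes) = 1 − (1−0.073)·∏(1−qᵢ) over the active causes.
By total probability over both values of passing raccoon:
  P(barking | intruder) = 0.79606×0.86 + 0.963291×0.14
        = 0.684612 + 0.134861 = 0.819473
Keeping only the passing raccoon-present terms gives 0.134861, so
  P(passing raccoon | barking, intruder) = 0.134861 / 0.819473 ≈ 0.1646

Pr[passing raccoon | barking, intruder] ≈ 0.1646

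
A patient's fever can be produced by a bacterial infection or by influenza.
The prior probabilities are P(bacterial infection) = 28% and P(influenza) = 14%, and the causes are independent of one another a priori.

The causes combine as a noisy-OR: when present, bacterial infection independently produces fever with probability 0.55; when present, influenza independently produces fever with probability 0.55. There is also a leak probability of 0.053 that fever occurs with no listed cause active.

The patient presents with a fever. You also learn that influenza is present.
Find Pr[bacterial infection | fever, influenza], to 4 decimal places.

Under noisy-OR, P(fever | causes) = 1 − (1−0.053)·∏(1−qᵢ) over the active causes.
P(fever | influenza) = 0.57385*0.72 + 0.808233*0.28 = 0.413172 + 0.226305 = 0.639477
Restricting to configurations with bacterial infection present: 0.808233*0.28 = 0.226305.
So P(bacterial infection | fever, influenza) = 0.226305/0.639477 ≈ 0.3539.

Pr[bacterial infection | fever, influenza] ≈ 0.3539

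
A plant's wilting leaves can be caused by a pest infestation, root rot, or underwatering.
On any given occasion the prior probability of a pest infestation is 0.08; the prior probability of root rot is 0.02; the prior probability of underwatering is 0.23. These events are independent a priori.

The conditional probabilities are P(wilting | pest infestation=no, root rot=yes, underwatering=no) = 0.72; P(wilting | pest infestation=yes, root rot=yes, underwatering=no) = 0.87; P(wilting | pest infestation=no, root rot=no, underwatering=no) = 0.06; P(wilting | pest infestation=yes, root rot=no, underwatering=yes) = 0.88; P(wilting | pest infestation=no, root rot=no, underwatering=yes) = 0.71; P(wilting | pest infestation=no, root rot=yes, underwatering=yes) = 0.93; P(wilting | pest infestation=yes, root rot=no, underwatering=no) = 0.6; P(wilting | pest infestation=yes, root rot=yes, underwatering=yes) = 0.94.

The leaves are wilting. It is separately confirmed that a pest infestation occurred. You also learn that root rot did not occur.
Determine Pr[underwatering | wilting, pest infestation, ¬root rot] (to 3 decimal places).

By total probability over both values of underwatering:
  P(wilting | pest infestation, ¬root rot) = 0.6×0.77 + 0.88×0.23
        = 0.462000 + 0.202400 = 0.664400
The terms with underwatering present sum to 0.202400, so
  P(underwatering | wilting, pest infestation, ¬root rot) = 0.202400 / 0.664400 ≈ 0.305

Pr[underwatering | wilting, pest infestation, ¬root rot] ≈ 0.305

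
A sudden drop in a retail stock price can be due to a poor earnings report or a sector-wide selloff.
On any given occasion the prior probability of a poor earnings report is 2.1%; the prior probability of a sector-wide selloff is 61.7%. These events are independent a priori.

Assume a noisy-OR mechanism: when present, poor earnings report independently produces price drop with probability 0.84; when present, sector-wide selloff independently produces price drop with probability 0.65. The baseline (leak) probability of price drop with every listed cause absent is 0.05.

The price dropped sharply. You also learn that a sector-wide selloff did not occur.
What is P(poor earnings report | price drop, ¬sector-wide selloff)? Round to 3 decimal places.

Under noisy-OR, P(price drop | causes) = 1 − (1−0.05)·∏(1−qᵢ) over the active causes.
P(price drop | ¬sector-wide selloff) = 0.05*0.979 + 0.848*0.021 = 0.048950 + 0.017808 = 0.066758
Of this, 0.017808 comes from 0.848*0.021 (the poor earnings report=true cases).
Hence the posterior is 0.017808/0.066758 ≈ 0.267.

P(poor earnings report | price drop, ¬sector-wide selloff) ≈ 0.267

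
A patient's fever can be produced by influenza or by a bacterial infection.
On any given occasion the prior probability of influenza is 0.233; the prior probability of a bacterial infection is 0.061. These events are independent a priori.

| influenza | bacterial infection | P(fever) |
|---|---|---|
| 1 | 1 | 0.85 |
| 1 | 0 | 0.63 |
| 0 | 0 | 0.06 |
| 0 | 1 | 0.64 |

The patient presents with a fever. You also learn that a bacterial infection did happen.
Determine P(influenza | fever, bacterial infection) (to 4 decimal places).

By total probability over both values of influenza:
  P(fever | bacterial infection) = 0.64*0.767 + 0.85*0.233
        = 0.490880 + 0.198050 = 0.688930
Keeping only the influenza-present terms gives 0.198050, so
  P(influenza | fever, bacterial infection) = 0.198050 / 0.688930 ≈ 0.2875

P(influenza | fever, bacterial infection) ≈ 0.2875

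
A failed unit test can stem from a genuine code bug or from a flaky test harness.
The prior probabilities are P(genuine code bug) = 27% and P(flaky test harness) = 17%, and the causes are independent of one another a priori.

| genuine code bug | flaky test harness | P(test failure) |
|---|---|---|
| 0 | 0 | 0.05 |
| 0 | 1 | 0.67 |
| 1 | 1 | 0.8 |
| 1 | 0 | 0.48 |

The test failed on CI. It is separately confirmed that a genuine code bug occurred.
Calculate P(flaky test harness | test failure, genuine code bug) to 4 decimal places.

Numerator (weight on configurations with flaky test harness): 0.8×0.17 = 0.136000
Normalizer over all consistent configurations: 0.48×0.83 + 0.8×0.17 = 0.534400
P(flaky test harness | test failure, genuine code bug) = 0.136000/0.534400 ≈ 0.2545

P(flaky test harness | test failure, genuine code bug) ≈ 0.2545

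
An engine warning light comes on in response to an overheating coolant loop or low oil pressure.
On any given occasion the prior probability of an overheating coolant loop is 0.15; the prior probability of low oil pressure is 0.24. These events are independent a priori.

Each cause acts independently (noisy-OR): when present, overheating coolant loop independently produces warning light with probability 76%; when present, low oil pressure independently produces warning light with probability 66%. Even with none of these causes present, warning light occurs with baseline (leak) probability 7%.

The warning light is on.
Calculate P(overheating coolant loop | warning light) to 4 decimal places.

Under noisy-OR, P(warning light | causes) = 1 − (1−0.07)·∏(1−qᵢ) over the active causes.
Weight on overheating coolant loop=true, given the evidence: 0.088555 + 0.033268 = 0.121823
The normalizing constant is 0.07·0.85·0.76 + 0.6838·0.85·0.24 + 0.7768·0.15·0.76 + 0.924112·0.15·0.24 = 0.306538
P(overheating coolant loop | warning light) = 0.121823/0.306538 ≈ 0.3974

P(overheating coolant loop | warning light) ≈ 0.3974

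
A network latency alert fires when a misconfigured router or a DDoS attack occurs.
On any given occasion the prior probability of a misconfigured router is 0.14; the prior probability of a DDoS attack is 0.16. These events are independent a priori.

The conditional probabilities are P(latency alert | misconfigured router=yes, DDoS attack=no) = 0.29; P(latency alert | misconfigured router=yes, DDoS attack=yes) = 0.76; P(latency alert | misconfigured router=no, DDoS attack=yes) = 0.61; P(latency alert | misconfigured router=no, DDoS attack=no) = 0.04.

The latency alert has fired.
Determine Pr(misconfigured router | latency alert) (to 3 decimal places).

Pr(misconfigured router | latency alert) ≈ 0.312

Enumerate the 4 (misconfigured router, DDoS attack) configurations and weight by the priors:
  P(latency alert) = 0.04*0.86*0.84 + 0.61*0.86*0.16 + 0.29*0.14*0.84 + 0.76*0.14*0.16
        = 0.028896 + 0.083936 + 0.034104 + 0.017024 = 0.163960
Configurations with misconfigured router contribute 0.051128, so
  P(misconfigured router | latency alert) = 0.051128 / 0.163960 ≈ 0.312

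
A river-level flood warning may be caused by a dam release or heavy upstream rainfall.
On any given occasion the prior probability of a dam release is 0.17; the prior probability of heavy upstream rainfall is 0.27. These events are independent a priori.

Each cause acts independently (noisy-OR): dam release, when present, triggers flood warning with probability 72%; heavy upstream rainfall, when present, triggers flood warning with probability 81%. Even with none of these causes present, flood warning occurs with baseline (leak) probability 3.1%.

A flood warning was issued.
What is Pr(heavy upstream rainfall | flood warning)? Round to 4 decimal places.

Pr(heavy upstream rainfall | flood warning) ≈ 0.6746

Under noisy-OR, P(flood warning | causes) = 1 − (1−0.031)·∏(1−qᵢ) over the active causes.
Enumerate the 4 (dam release, heavy upstream rainfall) configurations and weight by the priors:
  P(flood warning) = 0.031×0.83×0.73 + 0.81589×0.83×0.27 + 0.72868×0.17×0.73 + 0.948449×0.17×0.27
        = 0.018783 + 0.182841 + 0.090429 + 0.043534 = 0.335587
The terms with heavy upstream rainfall present sum to 0.226375, so
  P(heavy upstream rainfall | flood warning) = 0.226375 / 0.335587 ≈ 0.6746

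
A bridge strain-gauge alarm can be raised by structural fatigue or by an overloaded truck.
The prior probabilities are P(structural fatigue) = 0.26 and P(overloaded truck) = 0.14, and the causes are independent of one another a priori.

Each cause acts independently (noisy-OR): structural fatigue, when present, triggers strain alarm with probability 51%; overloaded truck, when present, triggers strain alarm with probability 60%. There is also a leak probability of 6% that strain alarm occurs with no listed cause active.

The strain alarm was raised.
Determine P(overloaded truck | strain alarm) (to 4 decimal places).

P(overloaded truck | strain alarm) ≈ 0.3727

Under noisy-OR, P(strain alarm | causes) = 1 − (1−0.06)·∏(1−qᵢ) over the active causes.
Weight on overloaded truck=true, given the evidence: 0.064646 + 0.029694 = 0.094340
The normalizing constant is 0.06·0.74·0.86 + 0.624·0.74·0.14 + 0.5394·0.26·0.86 + 0.81576·0.26·0.14 = 0.253134
Posterior = 0.094340 / 0.253134 ≈ 0.3727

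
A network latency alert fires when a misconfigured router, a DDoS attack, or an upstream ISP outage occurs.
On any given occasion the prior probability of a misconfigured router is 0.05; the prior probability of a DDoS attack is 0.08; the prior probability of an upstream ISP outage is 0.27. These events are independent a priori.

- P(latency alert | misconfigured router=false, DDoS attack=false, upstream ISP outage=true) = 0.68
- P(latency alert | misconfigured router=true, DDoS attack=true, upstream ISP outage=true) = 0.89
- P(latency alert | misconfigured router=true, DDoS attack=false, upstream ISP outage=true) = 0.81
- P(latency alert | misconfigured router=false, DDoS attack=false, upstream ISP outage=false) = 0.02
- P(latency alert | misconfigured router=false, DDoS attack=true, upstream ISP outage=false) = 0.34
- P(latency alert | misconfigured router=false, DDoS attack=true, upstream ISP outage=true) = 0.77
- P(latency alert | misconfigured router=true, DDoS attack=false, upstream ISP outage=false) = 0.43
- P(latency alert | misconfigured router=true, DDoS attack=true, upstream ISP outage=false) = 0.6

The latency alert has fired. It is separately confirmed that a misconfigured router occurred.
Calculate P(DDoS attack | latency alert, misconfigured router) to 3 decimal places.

Enumerate the 4 (DDoS attack, upstream ISP outage) configurations and weight by the priors:
  P(latency alert | misconfigured router) = 0.43×0.92×0.73 + 0.81×0.92×0.27 + 0.6×0.08×0.73 + 0.89×0.08×0.27
        = 0.288788 + 0.201204 + 0.035040 + 0.019224 = 0.544256
The terms with DDoS attack present sum to 0.054264, so
  P(DDoS attack | latency alert, misconfigured router) = 0.054264 / 0.544256 ≈ 0.100

P(DDoS attack | latency alert, misconfigured router) ≈ 0.100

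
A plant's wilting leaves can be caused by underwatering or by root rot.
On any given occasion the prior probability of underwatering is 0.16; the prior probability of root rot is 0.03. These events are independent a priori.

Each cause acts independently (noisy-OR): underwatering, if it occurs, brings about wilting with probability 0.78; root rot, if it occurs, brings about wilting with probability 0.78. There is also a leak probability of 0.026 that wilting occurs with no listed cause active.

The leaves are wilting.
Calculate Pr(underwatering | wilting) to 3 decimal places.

Under noisy-OR, P(wilting | causes) = 1 − (1−0.026)·∏(1−qᵢ) over the active causes.
Sum P(wilting|·) weighted by the priors over the 4 (underwatering, root rot) configurations:
  P(wilting) = 0.026*0.84*0.97 + 0.78572*0.84*0.03 + 0.78572*0.16*0.97 + 0.952858*0.16*0.03
        = 0.021185 + 0.019800 + 0.121944 + 0.004574 = 0.167503
The terms with underwatering present sum to 0.126518, so
  P(underwatering | wilting) = 0.126518 / 0.167503 ≈ 0.755

Pr(underwatering | wilting) ≈ 0.755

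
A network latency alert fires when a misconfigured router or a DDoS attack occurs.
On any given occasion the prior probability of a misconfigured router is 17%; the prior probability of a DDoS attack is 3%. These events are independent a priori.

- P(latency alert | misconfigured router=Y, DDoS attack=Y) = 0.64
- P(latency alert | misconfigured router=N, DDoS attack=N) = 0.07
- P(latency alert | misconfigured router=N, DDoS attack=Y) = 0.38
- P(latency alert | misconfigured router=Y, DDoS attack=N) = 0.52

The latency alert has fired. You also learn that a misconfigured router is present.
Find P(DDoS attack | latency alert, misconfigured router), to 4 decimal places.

P(DDoS attack | latency alert, misconfigured router) ≈ 0.0367

Sum P(latency alert|·) weighted by the priors over both values of DDoS attack:
  P(latency alert | misconfigured router) = 0.52*0.97 + 0.64*0.03
        = 0.504400 + 0.019200 = 0.523600
The terms with DDoS attack present sum to 0.019200, so
  P(DDoS attack | latency alert, misconfigured router) = 0.019200 / 0.523600 ≈ 0.0367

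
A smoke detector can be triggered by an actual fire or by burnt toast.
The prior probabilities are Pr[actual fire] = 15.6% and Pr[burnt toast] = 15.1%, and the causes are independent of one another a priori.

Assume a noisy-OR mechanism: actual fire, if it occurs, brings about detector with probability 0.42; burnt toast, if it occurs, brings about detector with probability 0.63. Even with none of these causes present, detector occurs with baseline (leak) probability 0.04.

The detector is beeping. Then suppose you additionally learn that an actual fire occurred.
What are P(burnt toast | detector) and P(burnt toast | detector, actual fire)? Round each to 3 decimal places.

P(burnt toast | detector) ≈ 0.536; P(burnt toast | detector, actual fire) ≈ 0.242

Under noisy-OR, P(detector | causes) = 1 − (1−0.04)·∏(1−qᵢ) over the active causes.
Numerator (weight on configurations with burnt toast): 0.082176 + 0.018703 = 0.100879
Denominator P(detector): 0.04*0.844*0.849 + 0.6448*0.844*0.151 + 0.4432*0.156*0.849 + 0.793984*0.156*0.151 = 0.188240
P(burnt toast | detector) = 0.100879/0.188240 ≈ 0.536

Now condition on the additional information:
Weight on burnt toast=true, given the evidence: 0.793984*0.151 = 0.119892
The normalizing constant is 0.4432*0.849 + 0.793984*0.151 = 0.496169
Posterior = 0.119892 / 0.496169 ≈ 0.242
— actual fire explains away the evidence for burnt toast.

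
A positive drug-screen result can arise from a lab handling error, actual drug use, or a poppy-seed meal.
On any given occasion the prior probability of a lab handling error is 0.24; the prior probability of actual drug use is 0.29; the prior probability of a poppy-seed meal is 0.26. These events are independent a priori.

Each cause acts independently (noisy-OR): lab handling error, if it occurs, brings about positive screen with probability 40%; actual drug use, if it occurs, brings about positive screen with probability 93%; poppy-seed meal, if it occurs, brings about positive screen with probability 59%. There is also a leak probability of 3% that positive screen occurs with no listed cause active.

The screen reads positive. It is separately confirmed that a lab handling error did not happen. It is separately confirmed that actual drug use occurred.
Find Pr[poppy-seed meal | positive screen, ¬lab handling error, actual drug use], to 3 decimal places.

Under noisy-OR, P(positive screen | causes) = 1 − (1−0.03)·∏(1−qᵢ) over the active causes.
Weight on poppy-seed meal=true, given the evidence: 0.972161*0.26 = 0.252762
Denominator P(positive screen | ¬lab handling error, actual drug use): 0.9321*0.74 + 0.972161*0.26 = 0.942516
Posterior = 0.252762 / 0.942516 ≈ 0.268

Pr[poppy-seed meal | positive screen, ¬lab handling error, actual drug use] ≈ 0.268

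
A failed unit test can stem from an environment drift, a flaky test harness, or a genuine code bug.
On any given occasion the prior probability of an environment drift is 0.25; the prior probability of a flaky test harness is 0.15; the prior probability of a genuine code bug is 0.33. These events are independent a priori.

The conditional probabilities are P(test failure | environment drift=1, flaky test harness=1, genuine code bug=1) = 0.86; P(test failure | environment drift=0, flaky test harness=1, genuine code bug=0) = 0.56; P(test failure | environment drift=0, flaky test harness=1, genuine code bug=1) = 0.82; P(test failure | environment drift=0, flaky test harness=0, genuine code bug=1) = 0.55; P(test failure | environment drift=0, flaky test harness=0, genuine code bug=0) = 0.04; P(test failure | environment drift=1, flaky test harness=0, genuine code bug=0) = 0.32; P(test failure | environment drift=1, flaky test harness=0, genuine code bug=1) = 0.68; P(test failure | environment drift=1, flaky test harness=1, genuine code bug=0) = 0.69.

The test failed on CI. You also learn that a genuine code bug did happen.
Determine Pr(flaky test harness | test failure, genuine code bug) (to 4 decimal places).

Pr(flaky test harness | test failure, genuine code bug) ≈ 0.2009

P(test failure | genuine code bug) = 0.55*0.75*0.85 + 0.82*0.75*0.15 + 0.68*0.25*0.85 + 0.86*0.25*0.15 = 0.350625 + 0.092250 + 0.144500 + 0.032250 = 0.619625
Of this, 0.124500 comes from 0.092250 + 0.032250 (the flaky test harness=true cases).
So P(flaky test harness | test failure, genuine code bug) = 0.124500/0.619625 ≈ 0.2009.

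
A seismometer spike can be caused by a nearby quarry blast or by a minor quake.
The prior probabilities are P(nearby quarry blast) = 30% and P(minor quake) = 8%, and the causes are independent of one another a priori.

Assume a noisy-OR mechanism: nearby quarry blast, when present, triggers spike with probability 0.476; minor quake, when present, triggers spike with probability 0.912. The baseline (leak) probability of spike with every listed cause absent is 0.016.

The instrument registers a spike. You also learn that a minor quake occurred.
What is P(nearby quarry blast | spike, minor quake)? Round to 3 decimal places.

Under noisy-OR, P(spike | causes) = 1 − (1−0.016)·∏(1−qᵢ) over the active causes.
Sum P(spike|·) weighted by the priors over both values of nearby quarry blast:
  P(spike | minor quake) = 0.913408*0.7 + 0.954626*0.3
        = 0.639386 + 0.286388 = 0.925774
Configurations with nearby quarry blast contribute 0.286388, so
  P(nearby quarry blast | spike, minor quake) = 0.286388 / 0.925774 ≈ 0.309

P(nearby quarry blast | spike, minor quake) ≈ 0.309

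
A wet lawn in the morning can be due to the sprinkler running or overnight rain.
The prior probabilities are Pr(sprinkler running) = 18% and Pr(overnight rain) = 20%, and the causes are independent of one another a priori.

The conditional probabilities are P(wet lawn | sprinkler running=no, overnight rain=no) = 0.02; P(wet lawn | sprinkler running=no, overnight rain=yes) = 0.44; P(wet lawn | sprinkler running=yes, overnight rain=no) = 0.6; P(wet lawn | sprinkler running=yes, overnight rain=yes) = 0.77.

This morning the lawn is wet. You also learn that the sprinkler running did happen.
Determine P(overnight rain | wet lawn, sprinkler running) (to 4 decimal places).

Weight on overnight rain=true, given the evidence: 0.77×0.2 = 0.154000
The normalizing constant is 0.6×0.8 + 0.77×0.2 = 0.634000
Posterior = 0.154000 / 0.634000 ≈ 0.2429

P(overnight rain | wet lawn, sprinkler running) ≈ 0.2429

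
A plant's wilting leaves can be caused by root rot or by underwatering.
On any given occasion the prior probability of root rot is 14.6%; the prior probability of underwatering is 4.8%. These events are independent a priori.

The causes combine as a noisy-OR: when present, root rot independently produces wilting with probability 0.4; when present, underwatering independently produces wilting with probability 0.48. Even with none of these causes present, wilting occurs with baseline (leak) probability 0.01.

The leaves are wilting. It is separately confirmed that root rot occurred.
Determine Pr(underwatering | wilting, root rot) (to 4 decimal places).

Pr(underwatering | wilting, root rot) ≈ 0.0790

Under noisy-OR, P(wilting | causes) = 1 − (1−0.01)·∏(1−qᵢ) over the active causes.
Enumerate both values of underwatering and weight by the priors:
  P(wilting | root rot) = 0.406·0.952 + 0.69112·0.048
        = 0.386512 + 0.033174 = 0.419686
The terms with underwatering present sum to 0.033174, so
  P(underwatering | wilting, root rot) = 0.033174 / 0.419686 ≈ 0.0790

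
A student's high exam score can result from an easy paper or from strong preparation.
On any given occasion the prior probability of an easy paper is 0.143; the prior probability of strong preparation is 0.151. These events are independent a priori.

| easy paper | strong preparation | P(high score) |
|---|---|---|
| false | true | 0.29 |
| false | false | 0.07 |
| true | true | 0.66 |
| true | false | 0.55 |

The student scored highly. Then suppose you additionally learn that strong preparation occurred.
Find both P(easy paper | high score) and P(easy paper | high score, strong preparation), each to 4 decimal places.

P(easy paper | high score) ≈ 0.4781; P(easy paper | high score, strong preparation) ≈ 0.2752

P(high score) = 0.07×0.857×0.849 + 0.29×0.857×0.151 + 0.55×0.143×0.849 + 0.66×0.143×0.151 = 0.050932 + 0.037528 + 0.066774 + 0.014251 = 0.169485
The easy paper-present share is 0.066774 + 0.014251 = 0.081025.
P(easy paper | high score) = 0.081025 / 0.169485 ≈ 0.4781

Now also conditioning on strong preparation=true:
P(high score | strong preparation) = 0.29*0.857 + 0.66*0.143 = 0.248530 + 0.094380 = 0.342910
Restricting to configurations with easy paper present: 0.66*0.143 = 0.094380.
Hence the posterior is 0.094380/0.342910 ≈ 0.2752.
— strong preparation explains away the evidence for easy paper.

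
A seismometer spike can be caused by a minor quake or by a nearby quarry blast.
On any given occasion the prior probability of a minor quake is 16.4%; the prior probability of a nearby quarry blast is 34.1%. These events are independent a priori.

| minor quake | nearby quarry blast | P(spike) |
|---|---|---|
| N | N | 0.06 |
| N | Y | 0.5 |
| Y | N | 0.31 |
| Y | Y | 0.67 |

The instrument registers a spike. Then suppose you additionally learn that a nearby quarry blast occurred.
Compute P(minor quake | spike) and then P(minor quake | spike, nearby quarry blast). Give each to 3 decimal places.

P(minor quake | spike) ≈ 0.288; P(minor quake | spike, nearby quarry blast) ≈ 0.208

By total probability over the 4 (minor quake, nearby quarry blast) configurations:
  P(spike) = 0.06*0.836*0.659 + 0.5*0.836*0.341 + 0.31*0.164*0.659 + 0.67*0.164*0.341
        = 0.033055 + 0.142538 + 0.033504 + 0.037469 = 0.246566
The terms with minor quake present sum to 0.070973, so
  P(minor quake | spike) = 0.070973 / 0.246566 ≈ 0.288

Now condition on the additional information:
P(spike | nearby quarry blast) = 0.5·0.836 + 0.67·0.164 = 0.418000 + 0.109880 = 0.527880
Restricting to configurations with minor quake present: 0.67·0.164 = 0.109880.
P(minor quake | spike, nearby quarry blast) = 0.109880 / 0.527880 ≈ 0.208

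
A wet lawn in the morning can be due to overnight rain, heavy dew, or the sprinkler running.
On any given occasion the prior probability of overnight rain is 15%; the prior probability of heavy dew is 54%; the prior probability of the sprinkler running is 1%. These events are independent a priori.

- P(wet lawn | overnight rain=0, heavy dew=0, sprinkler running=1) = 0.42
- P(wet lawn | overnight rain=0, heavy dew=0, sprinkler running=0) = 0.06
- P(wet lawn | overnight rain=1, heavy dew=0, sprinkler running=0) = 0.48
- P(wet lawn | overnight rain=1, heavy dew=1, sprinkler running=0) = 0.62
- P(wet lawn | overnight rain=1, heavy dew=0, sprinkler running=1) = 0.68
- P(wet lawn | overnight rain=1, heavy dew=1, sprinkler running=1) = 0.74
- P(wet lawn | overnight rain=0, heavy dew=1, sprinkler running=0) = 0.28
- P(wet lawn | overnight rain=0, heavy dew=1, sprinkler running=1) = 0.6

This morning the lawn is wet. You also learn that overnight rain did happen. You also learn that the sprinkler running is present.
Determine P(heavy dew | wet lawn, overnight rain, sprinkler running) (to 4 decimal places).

P(heavy dew | wet lawn, overnight rain, sprinkler running) ≈ 0.5609

P(wet lawn | overnight rain, sprinkler running) = 0.68×0.46 + 0.74×0.54 = 0.312800 + 0.399600 = 0.712400
Restricting to configurations with heavy dew present: 0.74×0.54 = 0.399600.
So P(heavy dew | wet lawn, overnight rain, sprinkler running) = 0.399600/0.712400 ≈ 0.5609.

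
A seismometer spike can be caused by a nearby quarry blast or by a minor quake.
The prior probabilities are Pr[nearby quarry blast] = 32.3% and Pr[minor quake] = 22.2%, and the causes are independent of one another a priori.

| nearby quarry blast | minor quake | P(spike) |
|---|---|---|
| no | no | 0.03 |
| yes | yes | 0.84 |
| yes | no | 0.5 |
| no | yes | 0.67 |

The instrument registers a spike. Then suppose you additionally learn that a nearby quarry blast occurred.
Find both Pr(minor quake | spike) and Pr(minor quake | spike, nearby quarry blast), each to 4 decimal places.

P(spike) = 0.03*0.677*0.778 + 0.67*0.677*0.222 + 0.5*0.323*0.778 + 0.84*0.323*0.222 = 0.015801 + 0.100697 + 0.125647 + 0.060233 = 0.302378
Of this, 0.160930 comes from 0.100697 + 0.060233 (the minor quake=true cases).
P(minor quake | spike) = 0.160930 / 0.302378 ≈ 0.5322

Now also conditioning on nearby quarry blast=true:
P(spike | nearby quarry blast) = 0.5×0.778 + 0.84×0.222 = 0.389000 + 0.186480 = 0.575480
Restricting to configurations with minor quake present: 0.84×0.222 = 0.186480.
P(minor quake | spike, nearby quarry blast) = 0.186480 / 0.575480 ≈ 0.3240
Conditioning on nearby quarry blast lowers the posterior on minor quake: the classic explaining-away effect in a common-effect structure.

Pr(minor quake | spike) ≈ 0.5322; Pr(minor quake | spike, nearby quarry blast) ≈ 0.3240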